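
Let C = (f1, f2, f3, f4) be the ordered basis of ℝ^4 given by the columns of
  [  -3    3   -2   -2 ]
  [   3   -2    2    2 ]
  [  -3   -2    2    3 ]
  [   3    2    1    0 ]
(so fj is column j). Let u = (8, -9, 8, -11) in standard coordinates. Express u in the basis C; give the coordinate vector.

[u]_C is the unique c with M c = u, where M has columns f1, ..., f4.
Gaussian elimination on [M | u] yields c = (-3, -1, 0, -1).
Check: -3f1 - f2 + 0·f3 - f4 = (8, -9, 8, -11).

(-3, -1, 0, -1)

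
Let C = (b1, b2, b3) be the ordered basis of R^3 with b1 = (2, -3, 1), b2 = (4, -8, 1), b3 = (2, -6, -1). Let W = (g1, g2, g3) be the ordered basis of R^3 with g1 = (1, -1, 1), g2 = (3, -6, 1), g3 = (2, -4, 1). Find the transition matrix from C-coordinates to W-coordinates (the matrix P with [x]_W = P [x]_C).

[[1, 0, -2], [1, 2, 2], [-1, -1, -1]]

Take x = bj: its C-coordinates are the j-th standard unit vector, so P e_j — column j of P — equals [bj]_W.
b1 = g1 + g2 - g3, giving column 1 = (1, 1, -1); repeating for each j gives P = [[1, 0, -2], [1, 2, 2], [-1, -1, -1]].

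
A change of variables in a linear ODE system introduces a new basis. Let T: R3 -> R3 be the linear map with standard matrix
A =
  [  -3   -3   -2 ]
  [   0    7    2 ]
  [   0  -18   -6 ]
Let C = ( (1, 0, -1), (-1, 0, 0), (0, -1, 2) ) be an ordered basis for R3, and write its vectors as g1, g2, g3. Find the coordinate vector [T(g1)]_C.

(-2, -1, 2)

Column 1 of [T]_C is the C-coordinate vector of T(g1).
In standard coordinates T(g1) = A g1 = (-1, -2, 6).
Converting to C: (-1, -2, 6) = -2g1 - g2 + 2g3, so the coordinate vector is (-2, -1, 2).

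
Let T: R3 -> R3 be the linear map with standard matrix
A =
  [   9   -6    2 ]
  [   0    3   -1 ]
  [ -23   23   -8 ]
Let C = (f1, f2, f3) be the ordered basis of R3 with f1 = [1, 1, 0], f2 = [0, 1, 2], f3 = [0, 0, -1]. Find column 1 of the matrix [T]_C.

Column 1 of [T]_C is the C-coordinate vector of T(f1).
In standard coordinates T(f1) = A f1 = [3, 3, 0].
Converting to C: [3, 3, 0] = 3f1 + 0·f2 + 0·f3, so the coordinate vector is [3, 0, 0].

[3, 0, 0]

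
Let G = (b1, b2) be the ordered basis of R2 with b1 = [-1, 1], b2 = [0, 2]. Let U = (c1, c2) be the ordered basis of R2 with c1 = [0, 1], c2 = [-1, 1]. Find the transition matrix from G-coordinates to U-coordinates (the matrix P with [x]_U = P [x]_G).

[[0, 2], [1, 0]]

Let M have columns bj and N have columns cj. Then for every x, N [x]_U = x = M [x]_G, so P = N^(-1) M.
Since det N = 1, N^(-1) has integer entries; multiplying gives P = [[0, 2], [1, 0]].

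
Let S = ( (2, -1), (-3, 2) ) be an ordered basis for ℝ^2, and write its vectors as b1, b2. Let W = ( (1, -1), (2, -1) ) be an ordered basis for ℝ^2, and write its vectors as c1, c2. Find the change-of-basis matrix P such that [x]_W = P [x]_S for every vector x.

[[0, -1], [1, -1]]

Column j of P is [bj]_W, since P maps S-coordinates to W-coordinates.
Expressing b1 in W: b1 = 0·c1 + c2, so column 1 of P is (0, 1).
Doing the same for each bj gives P = [[0, -1], [1, -1]].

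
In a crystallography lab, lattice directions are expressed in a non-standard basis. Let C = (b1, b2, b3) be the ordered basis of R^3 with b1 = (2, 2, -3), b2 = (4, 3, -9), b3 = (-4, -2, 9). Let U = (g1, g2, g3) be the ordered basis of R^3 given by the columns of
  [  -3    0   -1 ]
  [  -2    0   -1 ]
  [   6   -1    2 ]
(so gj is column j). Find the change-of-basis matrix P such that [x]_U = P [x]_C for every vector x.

[[0, -1, 2], [-1, 1, -1], [-2, -1, -2]]

Let M have columns bj and N have columns gj. Then for every x, N [x]_U = x = M [x]_C, so P = N^(-1) M.
Since det N = 1, N^(-1) has integer entries; multiplying gives P = [[0, -1, 2], [-1, 1, -1], [-2, -1, -2]].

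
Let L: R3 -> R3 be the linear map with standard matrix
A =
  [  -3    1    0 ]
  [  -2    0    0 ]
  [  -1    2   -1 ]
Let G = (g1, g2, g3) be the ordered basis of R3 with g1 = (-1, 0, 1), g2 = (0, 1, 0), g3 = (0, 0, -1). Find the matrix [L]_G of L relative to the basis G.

[[-3, -1, 0], [2, 0, 0], [-3, -3, -1]]

Let P have columns g1, ..., g3. Then [L]_G = P^(-1) A P.
Here det P = 1, so P^(-1) is integer; computing A P first and then P^(-1)(A P) gives [[-3, -1, 0], [2, 0, 0], [-3, -3, -1]].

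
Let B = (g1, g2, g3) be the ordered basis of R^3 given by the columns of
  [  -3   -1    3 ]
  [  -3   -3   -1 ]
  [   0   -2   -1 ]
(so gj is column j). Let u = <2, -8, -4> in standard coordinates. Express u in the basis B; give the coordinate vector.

<1, 1, 2>

[u]_B is the unique c with M c = u, where M has columns g1, ..., g3.
Solving this 3x3 system gives c = (1, 1, 2).
Check: g1 + g2 + 2g3 = <2, -8, -4>.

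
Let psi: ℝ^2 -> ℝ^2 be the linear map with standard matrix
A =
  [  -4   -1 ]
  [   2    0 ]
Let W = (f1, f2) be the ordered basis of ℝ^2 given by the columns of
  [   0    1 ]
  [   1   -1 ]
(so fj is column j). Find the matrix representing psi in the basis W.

[[-1, -1], [-1, -3]]

The j-th column of [psi]_W is [psi(fj)]_W.
psi(f1) = A f1 = [-1, 0] = -f1 - f2, so column 1 is [-1, -1].
Repeating for f2 and assembling the columns gives [[-1, -1], [-1, -3]].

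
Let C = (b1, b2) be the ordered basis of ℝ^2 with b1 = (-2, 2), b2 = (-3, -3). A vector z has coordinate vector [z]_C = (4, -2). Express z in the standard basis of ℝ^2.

(-2, 14)

By definition z = 4b1 - 2b2.
Summing componentwise gives (-2, 14).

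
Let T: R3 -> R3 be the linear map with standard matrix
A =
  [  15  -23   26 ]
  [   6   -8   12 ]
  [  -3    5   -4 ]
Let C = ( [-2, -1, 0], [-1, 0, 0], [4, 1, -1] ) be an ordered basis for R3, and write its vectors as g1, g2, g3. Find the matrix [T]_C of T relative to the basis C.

[[3, 3, -1], [-3, -3, 3], [-1, -3, 3]]

The j-th column of [T]_C is [T(gj)]_C.
T(g1) = A g1 = [-7, -4, 1] = 3g1 - 3g2 - g3, so column 1 is [3, -3, -1].
Repeating for g2, g3 and assembling the columns gives [[3, 3, -1], [-3, -3, 3], [-1, -3, 3]].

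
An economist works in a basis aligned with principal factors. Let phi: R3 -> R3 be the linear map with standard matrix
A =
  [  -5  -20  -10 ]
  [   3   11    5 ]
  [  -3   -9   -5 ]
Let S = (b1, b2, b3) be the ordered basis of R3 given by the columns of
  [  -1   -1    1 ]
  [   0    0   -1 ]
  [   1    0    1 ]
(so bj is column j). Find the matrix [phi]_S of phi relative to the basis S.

[[0, 0, -2], [3, -2, 0], [-2, 3, 3]]

The j-th column of [phi]_S is [phi(bj)]_S.
phi(b1) = A b1 = <-5, 2, -2> = 0·b1 + 3b2 - 2b3, so column 1 is <0, 3, -2>.
Repeating for b2, b3 and assembling the columns gives [[0, 0, -2], [3, -2, 0], [-2, 3, 3]].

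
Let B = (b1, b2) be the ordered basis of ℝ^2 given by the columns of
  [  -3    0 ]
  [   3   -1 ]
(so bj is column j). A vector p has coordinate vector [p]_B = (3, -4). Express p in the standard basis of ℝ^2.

The coordinates say p = 3b1 - 4b2; adding the scaled basis vectors gives (-9, 13).

(-9, 13)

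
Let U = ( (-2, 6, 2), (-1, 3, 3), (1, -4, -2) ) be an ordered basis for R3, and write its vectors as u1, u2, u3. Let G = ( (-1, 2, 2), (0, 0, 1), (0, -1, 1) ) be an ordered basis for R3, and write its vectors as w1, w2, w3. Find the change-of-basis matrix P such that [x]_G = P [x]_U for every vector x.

Let M have columns uj and N have columns wj. Then for every x, N [x]_G = x = M [x]_U, so P = N^(-1) M.
Since det N = -1, N^(-1) has integer entries; multiplying gives P = [[2, 1, -1], [0, 2, -2], [-2, -1, 2]].

[[2, 1, -1], [0, 2, -2], [-2, -1, 2]]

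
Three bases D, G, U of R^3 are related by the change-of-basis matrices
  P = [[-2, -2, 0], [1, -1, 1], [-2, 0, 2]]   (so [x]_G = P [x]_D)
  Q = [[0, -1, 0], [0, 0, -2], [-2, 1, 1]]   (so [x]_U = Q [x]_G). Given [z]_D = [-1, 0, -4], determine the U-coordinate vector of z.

[5, 12, -15]

Composing the changes, [z]_U = Q P [z]_D.
Q P = [[-1, 1, -1], [4, 0, -4], [3, 3, 3]]; applying this to [-1, 0, -4] gives [5, 12, -15].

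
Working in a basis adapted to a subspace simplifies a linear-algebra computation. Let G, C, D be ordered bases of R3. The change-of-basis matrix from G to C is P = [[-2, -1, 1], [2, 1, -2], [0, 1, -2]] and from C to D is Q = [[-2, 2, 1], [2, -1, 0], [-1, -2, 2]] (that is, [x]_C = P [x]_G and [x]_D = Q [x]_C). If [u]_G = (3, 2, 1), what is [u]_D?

(26, -20, -5)

First [u]_C = P [u]_G = (-7, 6, 0).
Then [u]_D = Q [u]_C = (26, -20, -5).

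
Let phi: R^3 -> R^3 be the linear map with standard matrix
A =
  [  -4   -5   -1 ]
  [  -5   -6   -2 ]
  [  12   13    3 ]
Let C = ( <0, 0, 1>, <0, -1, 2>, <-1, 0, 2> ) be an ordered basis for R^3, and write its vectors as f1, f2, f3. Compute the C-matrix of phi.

[[-3, 3, 0], [2, -2, -1], [1, -3, -2]]

Let P have columns f1, ..., f3. Then [phi]_C = P^(-1) A P.
Here det P = -1, so P^(-1) is integer; computing A P first and then P^(-1)(A P) gives [[-3, 3, 0], [2, -2, -1], [1, -3, -2]].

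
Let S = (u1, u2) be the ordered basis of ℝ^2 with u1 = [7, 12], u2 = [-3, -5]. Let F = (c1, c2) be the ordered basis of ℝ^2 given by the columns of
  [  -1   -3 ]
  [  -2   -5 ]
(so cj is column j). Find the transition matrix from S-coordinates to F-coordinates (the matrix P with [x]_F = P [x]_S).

[[-1, 0], [-2, 1]]

Column j of P is [uj]_F, since P maps S-coordinates to F-coordinates.
Expressing u1 in F: u1 = -c1 - 2c2, so column 1 of P is [-1, -2].
Doing the same for each uj gives P = [[-1, 0], [-2, 1]].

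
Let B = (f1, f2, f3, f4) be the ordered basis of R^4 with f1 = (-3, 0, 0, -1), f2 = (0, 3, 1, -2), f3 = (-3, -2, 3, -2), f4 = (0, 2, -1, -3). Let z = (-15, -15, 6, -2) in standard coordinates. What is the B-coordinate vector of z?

(2, -3, 3, 0)

We seek scalars with c_1 f1 + ... + c_4 f4 = z; equivalently solve M c = z where the columns of M are f1, ..., f4.
Row-reducing the augmented matrix [M | z] gives c = (2, -3, 3, 0).
Check: 2f1 - 3f2 + 3f3 + 0·f4 = (-15, -15, 6, -2).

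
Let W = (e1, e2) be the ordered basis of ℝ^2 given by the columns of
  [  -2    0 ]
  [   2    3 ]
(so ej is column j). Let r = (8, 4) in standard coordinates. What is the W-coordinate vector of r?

(-4, 4)

We seek scalars with c_1 e1 + c_2 e2 = r; equivalently solve M c = r where the columns of M are e1, e2.
System: -2c_1 + 0c_2 = 8, 2c_1 + 3c_2 = 4; solving gives c_1 = -4, c_2 = 4.
Check: -4e1 + 4e2 = (8, 4).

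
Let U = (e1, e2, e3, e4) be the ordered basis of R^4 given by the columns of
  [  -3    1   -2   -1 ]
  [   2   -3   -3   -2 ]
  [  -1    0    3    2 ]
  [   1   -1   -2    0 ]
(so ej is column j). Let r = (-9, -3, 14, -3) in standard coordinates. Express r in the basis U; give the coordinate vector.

Write r = c_1 e1 + ... + c_4 e4 and solve for the c_i.
Row-reducing the augmented matrix [M | r] gives c = (-1, -4, 3, 2).
Check: -e1 - 4e2 + 3e3 + 2e4 = (-9, -3, 14, -3).

(-1, -4, 3, 2)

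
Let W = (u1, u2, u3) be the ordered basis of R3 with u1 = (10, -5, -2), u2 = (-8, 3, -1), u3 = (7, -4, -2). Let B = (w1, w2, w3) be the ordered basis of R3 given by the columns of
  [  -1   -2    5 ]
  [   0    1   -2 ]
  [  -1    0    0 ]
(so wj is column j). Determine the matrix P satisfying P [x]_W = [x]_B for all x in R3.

Take x = uj: its W-coordinates are the j-th standard unit vector, so P e_j — column j of P — equals [uj]_B.
u1 = 2w1 - w2 + 2w3, giving column 1 = (2, -1, 2); repeating for each j gives P = [[2, 1, 2], [-1, 1, -2], [2, -1, 1]].

[[2, 1, 2], [-1, 1, -2], [2, -1, 1]]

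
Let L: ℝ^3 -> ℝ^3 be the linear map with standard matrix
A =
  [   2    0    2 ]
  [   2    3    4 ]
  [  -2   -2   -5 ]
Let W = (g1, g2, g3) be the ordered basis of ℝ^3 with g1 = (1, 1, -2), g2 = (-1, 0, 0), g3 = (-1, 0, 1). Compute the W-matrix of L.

Let P have columns g1, ..., g3. Then [L]_W = P^(-1) A P.
Here det P = 1, so P^(-1) is integer; computing A P first and then P^(-1)(A P) gives [[-3, -2, 2], [-1, 2, 1], [0, -2, 1]].

[[-3, -2, 2], [-1, 2, 1], [0, -2, 1]]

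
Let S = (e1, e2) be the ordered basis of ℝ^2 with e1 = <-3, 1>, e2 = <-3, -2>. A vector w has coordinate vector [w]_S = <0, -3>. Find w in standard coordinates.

The coordinates say w = 0·e1 - 3e2; adding the scaled basis vectors gives <9, 6>.

<9, 6>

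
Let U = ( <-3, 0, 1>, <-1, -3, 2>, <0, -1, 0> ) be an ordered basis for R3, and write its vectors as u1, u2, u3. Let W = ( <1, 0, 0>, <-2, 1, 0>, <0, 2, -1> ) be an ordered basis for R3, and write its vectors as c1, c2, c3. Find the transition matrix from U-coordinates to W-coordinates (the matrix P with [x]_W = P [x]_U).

[[1, 1, -2], [2, 1, -1], [-1, -2, 0]]

Take x = uj: its U-coordinates are the j-th standard unit vector, so P e_j — column j of P — equals [uj]_W.
u1 = c1 + 2c2 - c3, giving column 1 = <1, 2, -1>; repeating for each j gives P = [[1, 1, -2], [2, 1, -1], [-1, -2, 0]].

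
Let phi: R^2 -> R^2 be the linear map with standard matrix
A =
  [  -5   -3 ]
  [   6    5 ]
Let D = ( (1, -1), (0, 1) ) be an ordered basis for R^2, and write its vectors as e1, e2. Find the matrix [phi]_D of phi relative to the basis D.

[[-2, -3], [-1, 2]]

The j-th column of [phi]_D is [phi(ej)]_D.
phi(e1) = A e1 = (-2, 1) = -2e1 - e2, so column 1 is (-2, -1).
Repeating for e2 and assembling the columns gives [[-2, -3], [-1, 2]].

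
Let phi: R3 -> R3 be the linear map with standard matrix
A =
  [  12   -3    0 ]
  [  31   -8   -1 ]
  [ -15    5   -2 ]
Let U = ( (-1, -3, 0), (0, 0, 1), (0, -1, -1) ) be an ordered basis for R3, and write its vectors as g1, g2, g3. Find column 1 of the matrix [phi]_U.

(3, -2, -2)

Compute phi(g1) = A g1 = (-3, -7, 0) in standard coordinates.
Then write this in U-coordinates: solve for y in y_1 g1 + ... + y_3 g3 = (-3, -7, 0).
This gives y = (3, -2, -2), which is column 1 of [phi]_U.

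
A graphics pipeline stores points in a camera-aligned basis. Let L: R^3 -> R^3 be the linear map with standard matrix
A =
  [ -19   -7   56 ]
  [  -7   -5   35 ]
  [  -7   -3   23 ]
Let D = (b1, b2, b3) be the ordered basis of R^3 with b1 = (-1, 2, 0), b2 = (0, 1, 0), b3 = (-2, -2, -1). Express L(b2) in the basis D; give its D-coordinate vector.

(1, -1, 3)

Compute L(b2) = A b2 = (-7, -5, -3) in standard coordinates.
Then write this in D-coordinates: solve for y in y_1 b1 + ... + y_3 b3 = (-7, -5, -3).
This gives y = (1, -1, 3), which is column 2 of [L]_D.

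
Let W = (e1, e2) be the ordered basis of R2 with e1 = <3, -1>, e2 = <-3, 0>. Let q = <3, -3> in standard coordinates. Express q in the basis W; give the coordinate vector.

We seek scalars with c_1 e1 + c_2 e2 = q; equivalently solve M c = q where the columns of M are e1, e2.
System: 3c_1 - 3c_2 = 3, -c_1 + 0c_2 = -3; solving gives c_1 = 3, c_2 = 2.
Check: 3e1 + 2e2 = <3, -3>.

<3, 2>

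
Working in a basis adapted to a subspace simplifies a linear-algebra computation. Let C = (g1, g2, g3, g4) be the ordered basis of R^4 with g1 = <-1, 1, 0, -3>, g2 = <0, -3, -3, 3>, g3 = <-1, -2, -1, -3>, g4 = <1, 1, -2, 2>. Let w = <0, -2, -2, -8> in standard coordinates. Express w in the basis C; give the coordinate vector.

We seek scalars with c_1 g1 + ... + c_4 g4 = w; equivalently solve M c = w where the columns of M are g1, ..., g4.
Row-reducing the augmented matrix [M | w] gives c = (-2, -2, 4, 2).
Check: -2g1 - 2g2 + 4g3 + 2g4 = <0, -2, -2, -8>.

<-2, -2, 4, 2>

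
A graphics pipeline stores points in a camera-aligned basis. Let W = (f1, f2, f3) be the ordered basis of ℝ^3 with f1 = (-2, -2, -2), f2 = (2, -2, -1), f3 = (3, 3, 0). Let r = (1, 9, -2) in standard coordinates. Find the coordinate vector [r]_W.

[r]_W is the unique c with M c = r, where M has columns f1, ..., f3.
Solving this 3x3 system gives c = (2, -2, 3).
Check: 2f1 - 2f2 + 3f3 = (1, 9, -2).

(2, -2, 3)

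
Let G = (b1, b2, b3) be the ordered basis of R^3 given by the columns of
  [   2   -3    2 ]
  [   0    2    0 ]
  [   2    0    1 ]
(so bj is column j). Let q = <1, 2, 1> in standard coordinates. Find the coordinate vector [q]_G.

[q]_G is the unique c with M c = q, where M has columns b1, ..., b3.
Row-reducing the augmented matrix [M | q] gives c = (-1, 1, 3).
Check: -b1 + b2 + 3b3 = <1, 2, 1>.

<-1, 1, 3>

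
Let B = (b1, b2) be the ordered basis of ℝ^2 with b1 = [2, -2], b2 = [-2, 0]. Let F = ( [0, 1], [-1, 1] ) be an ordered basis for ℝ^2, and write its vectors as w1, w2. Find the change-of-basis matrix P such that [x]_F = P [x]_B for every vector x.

[[0, -2], [-2, 2]]

Let M have columns bj and N have columns wj. Then for every x, N [x]_F = x = M [x]_B, so P = N^(-1) M.
Since det N = 1, N^(-1) has integer entries; multiplying gives P = [[0, -2], [-2, 2]].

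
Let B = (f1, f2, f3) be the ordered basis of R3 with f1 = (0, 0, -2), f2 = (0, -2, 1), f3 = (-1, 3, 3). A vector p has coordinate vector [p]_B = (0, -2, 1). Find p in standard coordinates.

(-1, 7, 1)

p = M [p]_B, where M has columns f1, ..., f3.
Carrying out the matrix-vector product, p = (-1, 7, 1).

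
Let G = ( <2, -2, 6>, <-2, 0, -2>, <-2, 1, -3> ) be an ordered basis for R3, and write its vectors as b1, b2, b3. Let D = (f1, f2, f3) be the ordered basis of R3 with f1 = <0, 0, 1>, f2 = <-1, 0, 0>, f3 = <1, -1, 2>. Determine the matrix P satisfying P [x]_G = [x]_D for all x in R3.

Column j of P is [bj]_D, since P maps G-coordinates to D-coordinates.
Expressing b1 in D: b1 = 2f1 + 0·f2 + 2f3, so column 1 of P is <2, 0, 2>.
Doing the same for each bj gives P = [[2, -2, -1], [0, 2, 1], [2, 0, -1]].

[[2, -2, -1], [0, 2, 1], [2, 0, -1]]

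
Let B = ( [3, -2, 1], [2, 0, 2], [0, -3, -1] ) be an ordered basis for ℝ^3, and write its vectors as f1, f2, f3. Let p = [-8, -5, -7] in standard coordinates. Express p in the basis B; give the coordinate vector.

[p]_B is the unique c with M c = p, where M has columns f1, ..., f3.
Row-reducing the augmented matrix [M | p] gives c = (-2, -1, 3).
Check: -2f1 - f2 + 3f3 = [-8, -5, -7].

[-2, -1, 3]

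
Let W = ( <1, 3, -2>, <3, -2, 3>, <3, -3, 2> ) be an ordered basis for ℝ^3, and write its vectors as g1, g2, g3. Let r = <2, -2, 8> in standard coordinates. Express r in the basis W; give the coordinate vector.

<-1, 4, -3>

We seek scalars with c_1 g1 + ... + c_3 g3 = r; equivalently solve M c = r where the columns of M are g1, ..., g3.
Gaussian elimination on [M | r] yields c = (-1, 4, -3).
Check: -g1 + 4g2 - 3g3 = <2, -2, 8>.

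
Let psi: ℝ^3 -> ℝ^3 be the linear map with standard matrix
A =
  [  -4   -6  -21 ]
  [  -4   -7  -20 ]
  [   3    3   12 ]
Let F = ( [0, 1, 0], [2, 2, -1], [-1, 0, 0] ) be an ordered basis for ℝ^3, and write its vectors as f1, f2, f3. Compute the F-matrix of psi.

Let P have columns f1, ..., f3. Then [psi]_F = P^(-1) A P.
Here det P = 1, so P^(-1) is integer; computing A P first and then P^(-1)(A P) gives [[-1, -2, -2], [-3, 0, 3], [0, -1, 2]].

[[-1, -2, -2], [-3, 0, 3], [0, -1, 2]]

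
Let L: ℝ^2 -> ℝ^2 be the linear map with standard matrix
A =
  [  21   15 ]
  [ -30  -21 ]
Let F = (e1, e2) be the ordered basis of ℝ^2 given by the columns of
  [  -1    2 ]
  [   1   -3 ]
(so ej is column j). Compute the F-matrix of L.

[[0, 3], [-3, 0]]

The j-th column of [L]_F is [L(ej)]_F.
L(e1) = A e1 = <-6, 9> = 0·e1 - 3e2, so column 1 is <0, -3>.
Repeating for e2 and assembling the columns gives [[0, 3], [-3, 0]].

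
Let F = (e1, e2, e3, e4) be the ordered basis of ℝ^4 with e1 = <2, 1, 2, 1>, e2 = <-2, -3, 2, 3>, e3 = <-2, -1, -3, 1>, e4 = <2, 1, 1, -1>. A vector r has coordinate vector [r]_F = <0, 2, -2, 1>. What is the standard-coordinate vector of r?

<2, -3, 11, 3>

By definition r = 0·e1 + 2e2 - 2e3 + e4.
Summing componentwise gives <2, -3, 11, 3>.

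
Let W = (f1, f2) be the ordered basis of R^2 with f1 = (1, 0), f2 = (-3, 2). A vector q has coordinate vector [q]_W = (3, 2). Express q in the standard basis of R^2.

q = M [q]_W, where M has columns f1, f2.
Carrying out the matrix-vector product, q = (-3, 4).

(-3, 4)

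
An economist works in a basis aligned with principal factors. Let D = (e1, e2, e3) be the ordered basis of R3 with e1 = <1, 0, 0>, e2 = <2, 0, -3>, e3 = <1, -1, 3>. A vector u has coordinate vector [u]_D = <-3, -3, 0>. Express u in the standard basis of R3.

<-9, 0, 9>

u = M [u]_D, where M has columns e1, ..., e3.
Carrying out the matrix-vector product, u = <-9, 0, 9>.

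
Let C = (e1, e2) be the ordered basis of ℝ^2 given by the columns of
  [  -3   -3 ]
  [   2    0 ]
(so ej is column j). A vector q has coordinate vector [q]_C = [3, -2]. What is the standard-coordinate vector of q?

The coordinates say q = 3e1 - 2e2; adding the scaled basis vectors gives [-3, 6].

[-3, 6]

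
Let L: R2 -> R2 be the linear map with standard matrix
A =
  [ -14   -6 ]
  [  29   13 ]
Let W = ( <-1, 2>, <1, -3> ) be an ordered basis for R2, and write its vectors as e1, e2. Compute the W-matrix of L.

With P the matrix whose columns are e1, e2, [L]_W = P^(-1) A P.
Column by column: L(e1) = A e1 = <2, -3>; its W-coordinates <-3, -1> give column 1.
Continuing for each basis vector yields [L]_W = [[-3, -2], [-1, 2]].

[[-3, -2], [-1, 2]]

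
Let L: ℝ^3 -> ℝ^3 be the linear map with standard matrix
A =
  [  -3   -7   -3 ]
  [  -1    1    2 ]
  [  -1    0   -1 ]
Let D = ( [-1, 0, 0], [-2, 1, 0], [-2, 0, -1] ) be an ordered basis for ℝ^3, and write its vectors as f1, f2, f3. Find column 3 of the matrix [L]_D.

Compute L(f3) = A f3 = [9, 0, 3] in standard coordinates.
Then write this in D-coordinates: solve for y in y_1 f1 + ... + y_3 f3 = [9, 0, 3].
This gives y = [-3, 0, -3], which is column 3 of [L]_D.

[-3, 0, -3]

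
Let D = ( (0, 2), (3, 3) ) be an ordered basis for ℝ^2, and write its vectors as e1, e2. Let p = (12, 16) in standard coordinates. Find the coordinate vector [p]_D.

(2, 4)

We seek scalars with c_1 e1 + c_2 e2 = p; equivalently solve M c = p where the columns of M are e1, e2.
System: 0c_1 + 3c_2 = 12, 2c_1 + 3c_2 = 16; solving gives c_1 = 2, c_2 = 4.
Check: 2e1 + 4e2 = (12, 16).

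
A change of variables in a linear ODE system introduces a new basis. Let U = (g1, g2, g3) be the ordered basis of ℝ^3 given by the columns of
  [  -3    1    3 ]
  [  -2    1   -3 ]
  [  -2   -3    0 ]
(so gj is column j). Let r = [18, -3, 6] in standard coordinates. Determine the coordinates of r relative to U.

[-3, 0, 3]

We seek scalars with c_1 g1 + ... + c_3 g3 = r; equivalently solve M c = r where the columns of M are g1, ..., g3.
Solving this 3x3 system gives c = (-3, 0, 3).
Check: -3g1 + 0·g2 + 3g3 = [18, -3, 6].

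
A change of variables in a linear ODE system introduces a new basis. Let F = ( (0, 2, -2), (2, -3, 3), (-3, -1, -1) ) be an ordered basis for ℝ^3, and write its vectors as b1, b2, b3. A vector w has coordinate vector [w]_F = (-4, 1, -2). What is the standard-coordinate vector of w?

w = M [w]_F, where M has columns b1, ..., b3.
Carrying out the matrix-vector product, w = (8, -9, 13).

(8, -9, 13)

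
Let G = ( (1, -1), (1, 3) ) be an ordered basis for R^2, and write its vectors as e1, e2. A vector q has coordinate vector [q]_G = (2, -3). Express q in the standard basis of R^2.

q = M [q]_G, where M has columns e1, e2.
Carrying out the matrix-vector product, q = (-1, -11).

(-1, -11)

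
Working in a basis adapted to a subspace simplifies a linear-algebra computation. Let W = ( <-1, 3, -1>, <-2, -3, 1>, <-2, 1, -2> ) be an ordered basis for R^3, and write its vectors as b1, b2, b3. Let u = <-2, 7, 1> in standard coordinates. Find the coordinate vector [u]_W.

<4, 1, -2>

[u]_W is the unique c with M c = u, where M has columns b1, ..., b3.
Gaussian elimination on [M | u] yields c = (4, 1, -2).
Check: 4b1 + b2 - 2b3 = <-2, 7, 1>.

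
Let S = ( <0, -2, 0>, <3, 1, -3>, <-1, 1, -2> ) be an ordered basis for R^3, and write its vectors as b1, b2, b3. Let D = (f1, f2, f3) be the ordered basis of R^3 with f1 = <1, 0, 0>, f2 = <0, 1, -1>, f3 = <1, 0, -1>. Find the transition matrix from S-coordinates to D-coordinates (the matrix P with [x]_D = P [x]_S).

Let M have columns bj and N have columns fj. Then for every x, N [x]_D = x = M [x]_S, so P = N^(-1) M.
Since det N = -1, N^(-1) has integer entries; multiplying gives P = [[-2, 1, -2], [-2, 1, 1], [2, 2, 1]].

[[-2, 1, -2], [-2, 1, 1], [2, 2, 1]]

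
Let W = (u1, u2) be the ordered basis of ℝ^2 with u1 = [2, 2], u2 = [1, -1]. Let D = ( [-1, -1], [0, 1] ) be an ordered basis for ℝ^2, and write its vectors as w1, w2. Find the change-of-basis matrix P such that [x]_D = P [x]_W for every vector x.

[[-2, -1], [0, -2]]

Column j of P is [uj]_D, since P maps W-coordinates to D-coordinates.
Expressing u1 in D: u1 = -2w1 + 0·w2, so column 1 of P is [-2, 0].
Doing the same for each uj gives P = [[-2, -1], [0, -2]].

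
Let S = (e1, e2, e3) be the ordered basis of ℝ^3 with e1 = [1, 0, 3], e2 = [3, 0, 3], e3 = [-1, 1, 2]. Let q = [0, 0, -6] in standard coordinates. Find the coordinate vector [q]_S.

Write q = c_1 e1 + ... + c_3 e3 and solve for the c_i.
Row-reducing the augmented matrix [M | q] gives c = (-3, 1, 0).
Check: -3e1 + e2 + 0·e3 = [0, 0, -6].

[-3, 1, 0]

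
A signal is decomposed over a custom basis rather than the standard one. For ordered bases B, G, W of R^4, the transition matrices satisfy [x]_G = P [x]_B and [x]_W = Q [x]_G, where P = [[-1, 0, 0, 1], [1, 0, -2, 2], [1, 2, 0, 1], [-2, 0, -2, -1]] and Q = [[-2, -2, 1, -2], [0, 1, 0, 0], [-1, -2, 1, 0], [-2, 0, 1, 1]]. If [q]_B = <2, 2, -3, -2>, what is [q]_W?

Apply P to get G-coordinates <-4, 4, 4, 4>, then Q to get W-coordinates.
The result is [q]_W = <-4, 4, 0, 16>.

<-4, 4, 0, 16>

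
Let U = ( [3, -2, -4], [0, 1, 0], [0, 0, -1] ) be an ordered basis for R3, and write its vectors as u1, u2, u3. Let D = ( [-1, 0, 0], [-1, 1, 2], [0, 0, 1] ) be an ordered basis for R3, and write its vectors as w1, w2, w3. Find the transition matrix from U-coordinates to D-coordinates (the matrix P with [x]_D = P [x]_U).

[[-1, -1, 0], [-2, 1, 0], [0, -2, -1]]

Take x = uj: its U-coordinates are the j-th standard unit vector, so P e_j — column j of P — equals [uj]_D.
u1 = -w1 - 2w2 + 0·w3, giving column 1 = [-1, -2, 0]; repeating for each j gives P = [[-1, -1, 0], [-2, 1, 0], [0, -2, -1]].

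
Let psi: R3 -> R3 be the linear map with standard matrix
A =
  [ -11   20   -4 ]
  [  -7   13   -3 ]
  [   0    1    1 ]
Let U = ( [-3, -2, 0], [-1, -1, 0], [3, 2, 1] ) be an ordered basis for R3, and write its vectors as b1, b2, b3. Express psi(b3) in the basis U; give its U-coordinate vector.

[2, 0, 3]

Column 3 of [psi]_U is the U-coordinate vector of psi(b3).
In standard coordinates psi(b3) = A b3 = [3, 2, 3].
Converting to U: [3, 2, 3] = 2b1 + 0·b2 + 3b3, so the coordinate vector is [2, 0, 3].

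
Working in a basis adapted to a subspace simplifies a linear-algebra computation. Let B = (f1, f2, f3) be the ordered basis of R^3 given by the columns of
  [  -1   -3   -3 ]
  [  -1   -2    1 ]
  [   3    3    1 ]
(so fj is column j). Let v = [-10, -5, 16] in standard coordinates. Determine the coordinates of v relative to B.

[4, 1, 1]

Write v = c_1 f1 + ... + c_3 f3 and solve for the c_i.
Solving this 3x3 system gives c = (4, 1, 1).
Check: 4f1 + f2 + f3 = [-10, -5, 16].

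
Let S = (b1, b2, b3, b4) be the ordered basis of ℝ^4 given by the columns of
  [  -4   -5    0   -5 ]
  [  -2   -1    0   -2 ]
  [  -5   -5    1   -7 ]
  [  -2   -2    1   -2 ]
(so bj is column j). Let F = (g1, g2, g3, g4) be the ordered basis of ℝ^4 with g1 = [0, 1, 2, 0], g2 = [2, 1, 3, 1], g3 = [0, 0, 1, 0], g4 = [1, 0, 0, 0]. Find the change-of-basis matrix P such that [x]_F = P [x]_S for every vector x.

[[0, 1, -1, 0], [-2, -2, 1, -2], [1, -1, 0, -1], [0, -1, -2, -1]]

Column j of P is [bj]_F, since P maps S-coordinates to F-coordinates.
Expressing b1 in F: b1 = 0·g1 - 2g2 + g3 + 0·g4, so column 1 of P is [0, -2, 1, 0].
Doing the same for each bj gives P = [[0, 1, -1, 0], [-2, -2, 1, -2], [1, -1, 0, -1], [0, -1, -2, -1]].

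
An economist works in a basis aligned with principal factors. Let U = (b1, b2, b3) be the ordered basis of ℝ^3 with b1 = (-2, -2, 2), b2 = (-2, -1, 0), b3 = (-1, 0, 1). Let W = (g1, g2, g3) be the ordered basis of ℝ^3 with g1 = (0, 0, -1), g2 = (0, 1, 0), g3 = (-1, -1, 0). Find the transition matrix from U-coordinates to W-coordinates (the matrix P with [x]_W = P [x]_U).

[[-2, 0, -1], [0, 1, 1], [2, 2, 1]]

Take x = bj: its U-coordinates are the j-th standard unit vector, so P e_j — column j of P — equals [bj]_W.
b1 = -2g1 + 0·g2 + 2g3, giving column 1 = (-2, 0, 2); repeating for each j gives P = [[-2, 0, -1], [0, 1, 1], [2, 2, 1]].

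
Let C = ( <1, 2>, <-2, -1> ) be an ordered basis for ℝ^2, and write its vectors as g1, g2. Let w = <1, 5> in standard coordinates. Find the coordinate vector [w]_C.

<3, 1>

Write w = c_1 g1 + c_2 g2 and solve for the c_i.
System: c_1 - 2c_2 = 1, 2c_1 - c_2 = 5; solving gives c_1 = 3, c_2 = 1.
Check: 3g1 + g2 = <1, 5>.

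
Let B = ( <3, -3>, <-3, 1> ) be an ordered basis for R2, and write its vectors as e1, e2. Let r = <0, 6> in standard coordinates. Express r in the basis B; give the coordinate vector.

<-3, -3>

Write r = c_1 e1 + c_2 e2 and solve for the c_i.
System: 3c_1 - 3c_2 = 0, -3c_1 + c_2 = 6; solving gives c_1 = -3, c_2 = -3.
Check: -3e1 - 3e2 = <0, 6>.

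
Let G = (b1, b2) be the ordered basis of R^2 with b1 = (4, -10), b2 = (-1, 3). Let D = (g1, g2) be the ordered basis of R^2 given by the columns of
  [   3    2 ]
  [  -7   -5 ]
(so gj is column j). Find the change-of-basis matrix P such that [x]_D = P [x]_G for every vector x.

Column j of P is [bj]_D, since P maps G-coordinates to D-coordinates.
Expressing b1 in D: b1 = 0·g1 + 2g2, so column 1 of P is (0, 2).
Doing the same for each bj gives P = [[0, 1], [2, -2]].

[[0, 1], [2, -2]]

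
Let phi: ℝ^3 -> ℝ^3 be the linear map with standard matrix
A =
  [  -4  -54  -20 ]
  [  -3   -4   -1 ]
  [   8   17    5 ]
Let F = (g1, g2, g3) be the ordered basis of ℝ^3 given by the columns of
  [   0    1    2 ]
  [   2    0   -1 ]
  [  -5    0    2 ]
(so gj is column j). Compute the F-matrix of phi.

[[-3, -2, -1], [-2, -2, 2], [-3, -1, 2]]

With P the matrix whose columns are g1, ..., g3, [phi]_F = P^(-1) A P.
Column by column: phi(g1) = A g1 = (-8, -3, 9); its F-coordinates (-3, -2, -3) give column 1.
Continuing for each basis vector yields [phi]_F = [[-3, -2, -1], [-2, -2, 2], [-3, -1, 2]].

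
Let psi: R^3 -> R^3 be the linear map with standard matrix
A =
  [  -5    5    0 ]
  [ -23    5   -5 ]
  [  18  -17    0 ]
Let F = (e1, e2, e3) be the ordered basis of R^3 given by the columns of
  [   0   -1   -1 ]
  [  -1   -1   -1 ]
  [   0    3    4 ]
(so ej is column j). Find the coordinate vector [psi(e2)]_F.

<-3, 1, -1>

Compute psi(e2) = A e2 = <0, 3, -1> in standard coordinates.
Then write this in F-coordinates: solve for y in y_1 e1 + ... + y_3 e3 = <0, 3, -1>.
This gives y = <-3, 1, -1>, which is column 2 of [psi]_F.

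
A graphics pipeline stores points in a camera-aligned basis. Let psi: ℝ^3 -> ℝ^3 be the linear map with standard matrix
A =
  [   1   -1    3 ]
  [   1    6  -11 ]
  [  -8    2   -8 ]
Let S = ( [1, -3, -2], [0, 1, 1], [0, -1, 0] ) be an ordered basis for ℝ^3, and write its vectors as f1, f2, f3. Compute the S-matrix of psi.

[[-2, 2, 1], [-2, -2, 0], [-1, -3, 3]]

With P the matrix whose columns are f1, ..., f3, [psi]_S = P^(-1) A P.
Column by column: psi(f1) = A f1 = [-2, 5, 2]; its S-coordinates [-2, -2, -1] give column 1.
Continuing for each basis vector yields [psi]_S = [[-2, 2, 1], [-2, -2, 0], [-1, -3, 3]].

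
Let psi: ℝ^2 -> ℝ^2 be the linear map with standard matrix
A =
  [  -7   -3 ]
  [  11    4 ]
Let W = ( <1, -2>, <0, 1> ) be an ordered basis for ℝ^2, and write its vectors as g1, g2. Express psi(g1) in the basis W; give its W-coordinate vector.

Column 1 of [psi]_W is the W-coordinate vector of psi(g1).
In standard coordinates psi(g1) = A g1 = <-1, 3>.
Converting to W: <-1, 3> = -g1 + g2, so the coordinate vector is <-1, 1>.

<-1, 1>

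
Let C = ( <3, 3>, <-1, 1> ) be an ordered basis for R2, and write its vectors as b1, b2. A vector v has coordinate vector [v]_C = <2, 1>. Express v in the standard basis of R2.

<5, 7>

By definition v = 2b1 + b2.
Summing componentwise gives <5, 7>.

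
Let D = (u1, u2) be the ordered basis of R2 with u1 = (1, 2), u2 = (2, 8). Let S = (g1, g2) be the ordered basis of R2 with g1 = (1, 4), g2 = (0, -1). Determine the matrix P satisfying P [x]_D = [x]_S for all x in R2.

Column j of P is [uj]_S, since P maps D-coordinates to S-coordinates.
Expressing u1 in S: u1 = g1 + 2g2, so column 1 of P is (1, 2).
Doing the same for each uj gives P = [[1, 2], [2, 0]].

[[1, 2], [2, 0]]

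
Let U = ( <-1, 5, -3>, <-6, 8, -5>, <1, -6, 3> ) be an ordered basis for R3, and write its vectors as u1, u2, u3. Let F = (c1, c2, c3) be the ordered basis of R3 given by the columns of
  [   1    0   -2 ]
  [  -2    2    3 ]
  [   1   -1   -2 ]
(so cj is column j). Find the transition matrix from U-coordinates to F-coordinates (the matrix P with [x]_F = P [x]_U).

Column j of P is [uj]_F, since P maps U-coordinates to F-coordinates.
Expressing u1 in F: u1 = c1 + 2c2 + c3, so column 1 of P is <1, 2, 1>.
Doing the same for each uj gives P = [[1, -2, 1], [2, -1, -2], [1, 2, 0]].

[[1, -2, 1], [2, -1, -2], [1, 2, 0]]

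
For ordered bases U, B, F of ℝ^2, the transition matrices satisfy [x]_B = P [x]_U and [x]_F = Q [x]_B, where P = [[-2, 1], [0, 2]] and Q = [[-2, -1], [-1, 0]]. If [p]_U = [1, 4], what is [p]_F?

Apply P to get B-coordinates [2, 8], then Q to get F-coordinates.
The result is [p]_F = [-12, -2].

[-12, -2]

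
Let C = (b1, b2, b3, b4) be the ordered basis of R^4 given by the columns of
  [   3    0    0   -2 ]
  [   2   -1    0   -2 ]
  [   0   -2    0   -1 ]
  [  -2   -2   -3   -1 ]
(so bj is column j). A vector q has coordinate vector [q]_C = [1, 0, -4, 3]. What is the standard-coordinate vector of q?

By definition q = b1 + 0·b2 - 4b3 + 3b4.
Summing componentwise gives [-3, -4, -3, 7].

[-3, -4, -3, 7]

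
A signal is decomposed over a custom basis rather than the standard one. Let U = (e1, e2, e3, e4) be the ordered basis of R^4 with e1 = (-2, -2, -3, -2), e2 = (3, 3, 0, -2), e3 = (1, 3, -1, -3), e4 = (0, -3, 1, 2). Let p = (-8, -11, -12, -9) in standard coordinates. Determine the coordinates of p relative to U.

[p]_U is the unique c with M c = p, where M has columns e1, ..., e4.
Solving this 4x4 system gives c = (4, -1, 3, 3).
Check: 4e1 - e2 + 3e3 + 3e4 = (-8, -11, -12, -9).

(4, -1, 3, 3)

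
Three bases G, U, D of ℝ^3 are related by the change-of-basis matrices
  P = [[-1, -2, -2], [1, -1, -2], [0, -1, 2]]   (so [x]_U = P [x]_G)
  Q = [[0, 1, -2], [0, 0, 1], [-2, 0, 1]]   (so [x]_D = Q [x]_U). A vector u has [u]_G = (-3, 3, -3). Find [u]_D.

Apply P to get U-coordinates (3, 0, -9), then Q to get D-coordinates.
The result is [u]_D = (18, -9, -15).

(18, -9, -15)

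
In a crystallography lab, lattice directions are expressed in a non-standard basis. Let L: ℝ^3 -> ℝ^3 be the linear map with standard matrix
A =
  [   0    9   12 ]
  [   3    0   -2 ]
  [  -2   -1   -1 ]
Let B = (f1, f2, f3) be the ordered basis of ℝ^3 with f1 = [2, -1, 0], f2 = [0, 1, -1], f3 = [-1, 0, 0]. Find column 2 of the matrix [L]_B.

[-2, 0, -1]

Column 2 of [L]_B is the B-coordinate vector of L(f2).
In standard coordinates L(f2) = A f2 = [-3, 2, 0].
Converting to B: [-3, 2, 0] = -2f1 + 0·f2 - f3, so the coordinate vector is [-2, 0, -1].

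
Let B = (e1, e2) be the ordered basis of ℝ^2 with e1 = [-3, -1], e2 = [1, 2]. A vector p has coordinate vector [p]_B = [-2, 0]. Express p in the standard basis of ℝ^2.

p = M [p]_B, where M has columns e1, e2.
Carrying out the matrix-vector product, p = [6, 2].

[6, 2]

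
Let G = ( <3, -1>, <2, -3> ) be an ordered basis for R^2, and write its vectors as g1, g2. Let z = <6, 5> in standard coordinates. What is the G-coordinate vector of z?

[z]_G is the unique c with M c = z, where M has columns g1, g2.
System: 3c_1 + 2c_2 = 6, -c_1 - 3c_2 = 5; solving gives c_1 = 4, c_2 = -3.
Check: 4g1 - 3g2 = <6, 5>.

<4, -3>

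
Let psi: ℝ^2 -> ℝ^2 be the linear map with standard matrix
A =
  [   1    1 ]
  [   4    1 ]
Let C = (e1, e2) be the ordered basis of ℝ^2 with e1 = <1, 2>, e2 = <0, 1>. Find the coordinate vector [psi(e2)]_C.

<1, -1>

Compute psi(e2) = A e2 = <1, 1> in standard coordinates.
Then write this in C-coordinates: solve for y in y_1 e1 + y_2 e2 = <1, 1>.
This gives y = <1, -1>, which is column 2 of [psi]_C.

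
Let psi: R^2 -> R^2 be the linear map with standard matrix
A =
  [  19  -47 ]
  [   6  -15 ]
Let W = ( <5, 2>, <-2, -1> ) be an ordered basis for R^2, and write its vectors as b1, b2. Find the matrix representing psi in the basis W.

[[1, 3], [2, 3]]

With P the matrix whose columns are b1, b2, [psi]_W = P^(-1) A P.
Column by column: psi(b1) = A b1 = <1, 0>; its W-coordinates <1, 2> give column 1.
Continuing for each basis vector yields [psi]_W = [[1, 3], [2, 3]].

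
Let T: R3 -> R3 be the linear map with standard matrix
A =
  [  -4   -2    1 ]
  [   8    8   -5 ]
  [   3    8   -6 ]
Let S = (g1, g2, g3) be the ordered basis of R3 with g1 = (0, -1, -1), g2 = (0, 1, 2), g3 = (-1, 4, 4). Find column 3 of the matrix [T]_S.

Column 3 of [T]_S is the S-coordinate vector of T(g3).
In standard coordinates T(g3) = A g3 = (0, 4, 5).
Converting to S: (0, 4, 5) = -3g1 + g2 + 0·g3, so the coordinate vector is (-3, 1, 0).

(-3, 1, 0)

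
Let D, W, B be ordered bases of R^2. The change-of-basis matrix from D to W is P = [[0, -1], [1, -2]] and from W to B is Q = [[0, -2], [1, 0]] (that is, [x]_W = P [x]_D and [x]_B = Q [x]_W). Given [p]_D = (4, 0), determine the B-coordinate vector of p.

(-8, 0)

First [p]_W = P [p]_D = (0, 4).
Then [p]_B = Q [p]_W = (-8, 0).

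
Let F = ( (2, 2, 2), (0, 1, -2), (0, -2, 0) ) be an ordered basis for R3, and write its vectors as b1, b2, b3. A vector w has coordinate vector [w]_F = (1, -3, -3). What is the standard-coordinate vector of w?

w = M [w]_F, where M has columns b1, ..., b3.
Carrying out the matrix-vector product, w = (2, 5, 8).

(2, 5, 8)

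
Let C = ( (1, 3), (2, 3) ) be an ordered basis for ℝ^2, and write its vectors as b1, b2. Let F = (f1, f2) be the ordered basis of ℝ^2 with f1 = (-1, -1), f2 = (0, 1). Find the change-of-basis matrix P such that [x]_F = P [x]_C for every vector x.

Let M have columns bj and N have columns fj. Then for every x, N [x]_F = x = M [x]_C, so P = N^(-1) M.
Since det N = -1, N^(-1) has integer entries; multiplying gives P = [[-1, -2], [2, 1]].

[[-1, -2], [2, 1]]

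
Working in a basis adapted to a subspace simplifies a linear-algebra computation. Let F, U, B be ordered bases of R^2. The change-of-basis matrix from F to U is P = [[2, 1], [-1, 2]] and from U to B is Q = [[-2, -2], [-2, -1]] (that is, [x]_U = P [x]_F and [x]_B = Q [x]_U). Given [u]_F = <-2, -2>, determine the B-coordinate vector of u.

Composing the changes, [u]_B = Q P [u]_F.
Q P = [[-2, -6], [-3, -4]]; applying this to <-2, -2> gives <16, 14>.

<16, 14>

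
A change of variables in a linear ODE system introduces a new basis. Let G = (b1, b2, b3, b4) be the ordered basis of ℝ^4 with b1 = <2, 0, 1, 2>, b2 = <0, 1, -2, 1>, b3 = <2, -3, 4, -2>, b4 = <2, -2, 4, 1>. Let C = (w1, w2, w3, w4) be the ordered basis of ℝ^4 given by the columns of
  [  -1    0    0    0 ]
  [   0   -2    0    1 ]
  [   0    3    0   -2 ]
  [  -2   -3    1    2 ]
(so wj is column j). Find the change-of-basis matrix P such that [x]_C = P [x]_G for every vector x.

[[-2, 0, -2, -2], [-1, 0, 2, 0], [-1, -1, -2, 1], [-2, 1, 1, -2]]

Column j of P is [bj]_C, since P maps G-coordinates to C-coordinates.
Expressing b1 in C: b1 = -2w1 - w2 - w3 - 2w4, so column 1 of P is <-2, -1, -1, -2>.
Doing the same for each bj gives P = [[-2, 0, -2, -2], [-1, 0, 2, 0], [-1, -1, -2, 1], [-2, 1, 1, -2]].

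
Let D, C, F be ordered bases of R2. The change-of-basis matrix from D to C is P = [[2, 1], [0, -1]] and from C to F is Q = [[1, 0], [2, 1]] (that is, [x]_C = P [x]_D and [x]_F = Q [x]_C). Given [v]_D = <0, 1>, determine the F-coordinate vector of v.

<1, 1>

First [v]_C = P [v]_D = <1, -1>.
Then [v]_F = Q [v]_C = <1, 1>.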